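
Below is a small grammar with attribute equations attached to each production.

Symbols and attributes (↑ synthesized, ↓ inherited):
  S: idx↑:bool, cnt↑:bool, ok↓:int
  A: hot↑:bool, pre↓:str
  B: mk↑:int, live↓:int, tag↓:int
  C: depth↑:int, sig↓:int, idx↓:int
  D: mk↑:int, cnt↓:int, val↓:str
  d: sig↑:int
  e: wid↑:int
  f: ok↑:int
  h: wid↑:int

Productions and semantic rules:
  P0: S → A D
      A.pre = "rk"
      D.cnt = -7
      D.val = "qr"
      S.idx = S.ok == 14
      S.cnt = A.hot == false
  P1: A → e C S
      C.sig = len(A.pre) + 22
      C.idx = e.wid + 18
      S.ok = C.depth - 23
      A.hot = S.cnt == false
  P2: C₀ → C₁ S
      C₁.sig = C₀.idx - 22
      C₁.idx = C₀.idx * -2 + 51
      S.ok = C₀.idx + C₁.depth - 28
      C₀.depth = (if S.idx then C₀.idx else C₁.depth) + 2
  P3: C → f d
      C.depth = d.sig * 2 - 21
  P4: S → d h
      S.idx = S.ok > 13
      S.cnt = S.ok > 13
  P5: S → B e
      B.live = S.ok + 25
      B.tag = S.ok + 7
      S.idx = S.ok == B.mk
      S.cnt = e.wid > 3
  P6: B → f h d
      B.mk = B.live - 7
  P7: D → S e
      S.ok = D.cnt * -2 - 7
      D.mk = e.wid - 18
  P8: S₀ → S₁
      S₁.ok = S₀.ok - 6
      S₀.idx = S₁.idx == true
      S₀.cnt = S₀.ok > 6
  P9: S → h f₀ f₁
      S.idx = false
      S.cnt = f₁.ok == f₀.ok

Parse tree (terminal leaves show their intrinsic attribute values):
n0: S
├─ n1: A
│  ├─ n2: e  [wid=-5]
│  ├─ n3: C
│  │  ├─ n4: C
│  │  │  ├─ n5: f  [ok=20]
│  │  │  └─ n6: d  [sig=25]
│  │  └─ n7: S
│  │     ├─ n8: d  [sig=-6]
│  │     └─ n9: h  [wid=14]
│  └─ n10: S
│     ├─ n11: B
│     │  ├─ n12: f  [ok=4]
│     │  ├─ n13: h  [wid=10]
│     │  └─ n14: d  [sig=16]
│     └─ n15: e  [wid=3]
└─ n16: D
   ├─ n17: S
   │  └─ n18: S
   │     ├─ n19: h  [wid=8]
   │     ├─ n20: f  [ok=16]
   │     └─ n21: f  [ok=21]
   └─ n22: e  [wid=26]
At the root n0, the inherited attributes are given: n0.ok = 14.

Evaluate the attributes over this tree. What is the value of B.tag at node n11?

-1

1. n0.ok = 14  [given at root]
2. n1.pre = "rk"  ["rk"]
3. n2.wid = -5  [terminal]
4. n3.sig = 24  [len(A.pre) + 22]
5. n3.idx = 13  [e.wid + 18]
6. n4.sig = -9  [C₀.idx - 22]
7. n4.idx = 25  [C₀.idx * -2 + 51]
8. n5.ok = 20  [terminal]
9. n6.sig = 25  [terminal]
10. n4.depth = 29  [d.sig * 2 - 21]
11. n7.ok = 14  [C₀.idx + C₁.depth - 28]
12. n8.sig = -6  [terminal]
13. n9.wid = 14  [terminal]
14. n7.idx = true  [S.ok > 13]
15. n7.cnt = true  [S.ok > 13]
16. n3.depth = 15  [(if S.idx then C₀.idx else C₁.depth) + 2]
17. n10.ok = -8  [C.depth - 23]
18. n11.live = 17  [S.ok + 25]
19. n11.tag = -1  [S.ok + 7]
20. n12.ok = 4  [terminal]
21. n13.wid = 10  [terminal]
22. n14.sig = 16  [terminal]
23. n11.mk = 10  [B.live - 7]
24. n15.wid = 3  [terminal]
25. n10.idx = false  [S.ok == B.mk]
26. n10.cnt = false  [e.wid > 3]
27. n1.hot = true  [S.cnt == false]
28. n16.cnt = -7  [-7]
29. n16.val = "qr"  ["qr"]
30. n17.ok = 7  [D.cnt * -2 - 7]
31. n18.ok = 1  [S₀.ok - 6]
32. n19.wid = 8  [terminal]
33. n20.ok = 16  [terminal]
34. n21.ok = 21  [terminal]
35. n18.idx = false  [false]
36. n18.cnt = false  [f₁.ok == f₀.ok]
37. n17.idx = false  [S₁.idx == true]
38. n17.cnt = true  [S₀.ok > 6]
39. n22.wid = 26  [terminal]
40. n16.mk = 8  [e.wid - 18]
41. n0.idx = true  [S.ok == 14]
42. n0.cnt = false  [A.hot == false]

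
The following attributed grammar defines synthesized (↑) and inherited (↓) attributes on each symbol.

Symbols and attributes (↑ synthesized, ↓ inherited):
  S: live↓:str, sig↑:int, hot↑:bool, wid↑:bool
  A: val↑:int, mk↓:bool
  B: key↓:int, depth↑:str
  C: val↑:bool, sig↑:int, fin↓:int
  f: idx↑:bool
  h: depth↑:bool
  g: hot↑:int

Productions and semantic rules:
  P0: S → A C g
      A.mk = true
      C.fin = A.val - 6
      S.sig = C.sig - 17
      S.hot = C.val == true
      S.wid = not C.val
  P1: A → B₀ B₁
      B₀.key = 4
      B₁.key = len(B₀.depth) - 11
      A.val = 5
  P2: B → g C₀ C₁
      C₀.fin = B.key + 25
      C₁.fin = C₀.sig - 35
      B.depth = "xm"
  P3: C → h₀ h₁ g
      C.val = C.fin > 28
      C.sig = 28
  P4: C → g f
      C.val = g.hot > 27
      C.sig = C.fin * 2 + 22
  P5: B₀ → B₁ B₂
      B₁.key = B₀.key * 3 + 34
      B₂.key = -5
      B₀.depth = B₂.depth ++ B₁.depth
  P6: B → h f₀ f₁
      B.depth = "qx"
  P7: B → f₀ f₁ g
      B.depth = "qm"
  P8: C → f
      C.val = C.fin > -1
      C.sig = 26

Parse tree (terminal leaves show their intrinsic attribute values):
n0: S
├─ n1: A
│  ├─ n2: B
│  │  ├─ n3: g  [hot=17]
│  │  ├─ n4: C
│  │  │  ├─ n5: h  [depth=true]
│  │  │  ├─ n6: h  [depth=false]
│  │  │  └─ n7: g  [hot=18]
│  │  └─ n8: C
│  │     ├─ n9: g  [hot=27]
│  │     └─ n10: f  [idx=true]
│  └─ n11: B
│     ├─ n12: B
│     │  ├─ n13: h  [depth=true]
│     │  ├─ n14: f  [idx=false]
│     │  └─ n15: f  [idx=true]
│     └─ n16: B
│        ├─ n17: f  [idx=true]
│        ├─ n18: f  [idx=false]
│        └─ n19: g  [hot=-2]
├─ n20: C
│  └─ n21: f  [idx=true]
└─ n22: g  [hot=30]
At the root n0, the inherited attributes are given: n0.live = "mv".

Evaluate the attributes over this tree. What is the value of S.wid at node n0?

1. n0.live = "mv"  [given at root]
2. n1.mk = true  [true]
3. n2.key = 4  [4]
4. n3.hot = 17  [terminal]
5. n4.fin = 29  [B.key + 25]
6. n5.depth = true  [terminal]
7. n6.depth = false  [terminal]
8. n7.hot = 18  [terminal]
9. n4.val = true  [C.fin > 28]
10. n4.sig = 28  [28]
11. n8.fin = -7  [C₀.sig - 35]
12. n9.hot = 27  [terminal]
13. n10.idx = true  [terminal]
14. n8.val = false  [g.hot > 27]
15. n8.sig = 8  [C.fin * 2 + 22]
16. n2.depth = "xm"  ["xm"]
17. n11.key = -9  [len(B₀.depth) - 11]
18. n12.key = 7  [B₀.key * 3 + 34]
19. n13.depth = true  [terminal]
20. n14.idx = false  [terminal]
21. n15.idx = true  [terminal]
22. n12.depth = "qx"  ["qx"]
23. n16.key = -5  [-5]
24. n17.idx = true  [terminal]
25. n18.idx = false  [terminal]
26. n19.hot = -2  [terminal]
27. n16.depth = "qm"  ["qm"]
28. n11.depth = "qmqx"  [B₂.depth ++ B₁.depth]
29. n1.val = 5  [5]
30. n20.fin = -1  [A.val - 6]
31. n21.idx = true  [terminal]
32. n20.val = false  [C.fin > -1]
33. n20.sig = 26  [26]
34. n22.hot = 30  [terminal]
35. n0.sig = 9  [C.sig - 17]
36. n0.hot = false  [C.val == true]
37. n0.wid = true  [not C.val]

true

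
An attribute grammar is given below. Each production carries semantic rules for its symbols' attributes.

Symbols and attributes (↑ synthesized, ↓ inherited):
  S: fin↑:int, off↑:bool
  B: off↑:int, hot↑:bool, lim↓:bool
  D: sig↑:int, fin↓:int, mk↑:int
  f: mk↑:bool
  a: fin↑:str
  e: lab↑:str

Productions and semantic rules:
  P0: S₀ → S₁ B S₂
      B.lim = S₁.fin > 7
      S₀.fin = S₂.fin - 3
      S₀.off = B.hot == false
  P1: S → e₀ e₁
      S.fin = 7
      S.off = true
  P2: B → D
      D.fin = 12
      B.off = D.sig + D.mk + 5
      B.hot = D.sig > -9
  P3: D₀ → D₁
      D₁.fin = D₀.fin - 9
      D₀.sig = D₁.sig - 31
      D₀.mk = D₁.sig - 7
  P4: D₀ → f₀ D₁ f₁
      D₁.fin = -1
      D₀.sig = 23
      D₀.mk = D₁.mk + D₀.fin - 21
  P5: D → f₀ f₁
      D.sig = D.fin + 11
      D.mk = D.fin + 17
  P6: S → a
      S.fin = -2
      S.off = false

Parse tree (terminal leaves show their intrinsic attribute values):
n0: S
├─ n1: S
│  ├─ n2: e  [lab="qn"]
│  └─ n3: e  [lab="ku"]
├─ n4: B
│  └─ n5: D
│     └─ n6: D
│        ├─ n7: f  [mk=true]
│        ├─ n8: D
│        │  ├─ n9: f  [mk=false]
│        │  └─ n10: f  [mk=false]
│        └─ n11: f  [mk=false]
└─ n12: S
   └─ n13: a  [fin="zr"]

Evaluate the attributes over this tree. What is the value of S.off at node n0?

false

1. n2.lab = "qn"  [terminal]
2. n3.lab = "ku"  [terminal]
3. n1.fin = 7  [7]
4. n1.off = true  [true]
5. n4.lim = false  [S₁.fin > 7]
6. n5.fin = 12  [12]
7. n6.fin = 3  [D₀.fin - 9]
8. n7.mk = true  [terminal]
9. n8.fin = -1  [-1]
10. n9.mk = false  [terminal]
11. n10.mk = false  [terminal]
12. n8.sig = 10  [D.fin + 11]
13. n8.mk = 16  [D.fin + 17]
14. n11.mk = false  [terminal]
15. n6.sig = 23  [23]
16. n6.mk = -2  [D₁.mk + D₀.fin - 21]
17. n5.sig = -8  [D₁.sig - 31]
18. n5.mk = 16  [D₁.sig - 7]
19. n4.off = 13  [D.sig + D.mk + 5]
20. n4.hot = true  [D.sig > -9]
21. n13.fin = "zr"  [terminal]
22. n12.fin = -2  [-2]
23. n12.off = false  [false]
24. n0.fin = -5  [S₂.fin - 3]
25. n0.off = false  [B.hot == false]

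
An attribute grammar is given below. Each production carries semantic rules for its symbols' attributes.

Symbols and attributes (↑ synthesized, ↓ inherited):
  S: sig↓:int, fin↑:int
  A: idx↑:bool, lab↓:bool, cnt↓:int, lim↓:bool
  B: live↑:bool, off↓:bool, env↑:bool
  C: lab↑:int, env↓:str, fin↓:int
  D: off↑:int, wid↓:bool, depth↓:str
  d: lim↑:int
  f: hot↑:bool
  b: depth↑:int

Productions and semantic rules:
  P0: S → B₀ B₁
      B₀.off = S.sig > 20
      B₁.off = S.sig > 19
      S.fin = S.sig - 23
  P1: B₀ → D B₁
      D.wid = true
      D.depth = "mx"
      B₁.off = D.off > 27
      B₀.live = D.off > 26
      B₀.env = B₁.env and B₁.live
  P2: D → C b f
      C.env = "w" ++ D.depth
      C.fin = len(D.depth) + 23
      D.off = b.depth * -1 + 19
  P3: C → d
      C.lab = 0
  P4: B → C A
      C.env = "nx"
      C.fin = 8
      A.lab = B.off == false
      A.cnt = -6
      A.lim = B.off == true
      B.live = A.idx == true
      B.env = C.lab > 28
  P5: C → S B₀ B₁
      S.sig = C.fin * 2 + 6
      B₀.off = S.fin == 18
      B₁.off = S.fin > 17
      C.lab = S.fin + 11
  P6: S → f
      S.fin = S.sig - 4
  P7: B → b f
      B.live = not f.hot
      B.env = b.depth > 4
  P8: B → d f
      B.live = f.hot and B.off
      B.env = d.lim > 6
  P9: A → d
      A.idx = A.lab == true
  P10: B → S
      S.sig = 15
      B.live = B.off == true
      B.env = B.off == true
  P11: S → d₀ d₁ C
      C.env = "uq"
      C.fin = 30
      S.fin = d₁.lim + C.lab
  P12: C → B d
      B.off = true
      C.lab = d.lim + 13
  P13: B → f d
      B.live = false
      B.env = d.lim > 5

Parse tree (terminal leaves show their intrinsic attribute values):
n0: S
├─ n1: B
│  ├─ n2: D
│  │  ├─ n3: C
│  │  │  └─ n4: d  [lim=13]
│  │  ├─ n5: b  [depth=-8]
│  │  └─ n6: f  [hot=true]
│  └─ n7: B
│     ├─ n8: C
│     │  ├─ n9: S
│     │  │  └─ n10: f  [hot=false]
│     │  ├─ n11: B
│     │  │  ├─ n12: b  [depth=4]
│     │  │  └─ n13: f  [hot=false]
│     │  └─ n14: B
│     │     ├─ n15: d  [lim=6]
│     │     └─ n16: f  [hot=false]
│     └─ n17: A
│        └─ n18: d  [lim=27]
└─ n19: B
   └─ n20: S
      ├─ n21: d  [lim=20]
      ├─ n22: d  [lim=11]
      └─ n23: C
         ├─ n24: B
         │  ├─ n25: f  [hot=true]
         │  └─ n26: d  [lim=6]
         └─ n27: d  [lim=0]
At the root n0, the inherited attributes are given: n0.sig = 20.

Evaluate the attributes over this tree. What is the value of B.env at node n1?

true

1. n0.sig = 20  [given at root]
2. n1.off = false  [S.sig > 20]
3. n2.wid = true  [true]
4. n2.depth = "mx"  ["mx"]
5. n3.env = "wmx"  ["w" ++ D.depth]
6. n3.fin = 25  [len(D.depth) + 23]
7. n4.lim = 13  [terminal]
8. n3.lab = 0  [0]
9. n5.depth = -8  [terminal]
10. n6.hot = true  [terminal]
11. n2.off = 27  [b.depth * -1 + 19]
12. n7.off = false  [D.off > 27]
13. n8.env = "nx"  ["nx"]
14. n8.fin = 8  [8]
15. n9.sig = 22  [C.fin * 2 + 6]
16. n10.hot = false  [terminal]
17. n9.fin = 18  [S.sig - 4]
18. n11.off = true  [S.fin == 18]
19. n12.depth = 4  [terminal]
20. n13.hot = false  [terminal]
21. n11.live = true  [not f.hot]
22. n11.env = false  [b.depth > 4]
23. n14.off = true  [S.fin > 17]
24. n15.lim = 6  [terminal]
25. n16.hot = false  [terminal]
26. n14.live = false  [f.hot and B.off]
27. n14.env = false  [d.lim > 6]
28. n8.lab = 29  [S.fin + 11]
29. n17.lab = true  [B.off == false]
30. n17.cnt = -6  [-6]
31. n17.lim = false  [B.off == true]
32. n18.lim = 27  [terminal]
33. n17.idx = true  [A.lab == true]
34. n7.live = true  [A.idx == true]
35. n7.env = true  [C.lab > 28]
36. n1.live = true  [D.off > 26]
37. n1.env = true  [B₁.env and B₁.live]
38. n19.off = true  [S.sig > 19]
39. n20.sig = 15  [15]
40. n21.lim = 20  [terminal]
41. n22.lim = 11  [terminal]
42. n23.env = "uq"  ["uq"]
43. n23.fin = 30  [30]
44. n24.off = true  [true]
45. n25.hot = true  [terminal]
46. n26.lim = 6  [terminal]
47. n24.live = false  [false]
48. n24.env = true  [d.lim > 5]
49. n27.lim = 0  [terminal]
50. n23.lab = 13  [d.lim + 13]
51. n20.fin = 24  [d₁.lim + C.lab]
52. n19.live = true  [B.off == true]
53. n19.env = true  [B.off == true]
54. n0.fin = -3  [S.sig - 23]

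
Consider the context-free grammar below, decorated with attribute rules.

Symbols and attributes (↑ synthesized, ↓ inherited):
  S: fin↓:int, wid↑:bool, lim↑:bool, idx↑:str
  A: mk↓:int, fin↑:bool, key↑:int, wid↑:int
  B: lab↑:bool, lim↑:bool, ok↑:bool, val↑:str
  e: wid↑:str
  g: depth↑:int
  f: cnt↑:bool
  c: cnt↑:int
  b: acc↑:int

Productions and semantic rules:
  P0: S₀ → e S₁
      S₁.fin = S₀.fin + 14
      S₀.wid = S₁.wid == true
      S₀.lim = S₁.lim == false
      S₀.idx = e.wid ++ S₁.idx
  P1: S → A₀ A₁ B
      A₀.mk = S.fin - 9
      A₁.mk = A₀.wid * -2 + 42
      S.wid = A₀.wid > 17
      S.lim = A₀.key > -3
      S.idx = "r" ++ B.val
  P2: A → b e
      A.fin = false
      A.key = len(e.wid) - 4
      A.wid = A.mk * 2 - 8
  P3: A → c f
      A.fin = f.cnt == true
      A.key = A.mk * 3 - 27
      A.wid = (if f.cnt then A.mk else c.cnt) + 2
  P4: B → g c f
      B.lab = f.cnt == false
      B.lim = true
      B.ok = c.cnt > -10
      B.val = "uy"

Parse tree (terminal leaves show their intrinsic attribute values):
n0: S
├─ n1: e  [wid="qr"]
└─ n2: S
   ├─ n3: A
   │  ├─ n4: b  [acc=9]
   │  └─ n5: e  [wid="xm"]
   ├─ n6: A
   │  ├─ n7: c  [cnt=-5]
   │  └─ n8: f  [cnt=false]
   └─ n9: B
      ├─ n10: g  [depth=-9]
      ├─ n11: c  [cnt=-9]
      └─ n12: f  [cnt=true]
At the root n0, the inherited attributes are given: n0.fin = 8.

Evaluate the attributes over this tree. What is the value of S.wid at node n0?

true

1. n0.fin = 8  [given at root]
2. n1.wid = "qr"  [terminal]
3. n2.fin = 22  [S₀.fin + 14]
4. n3.mk = 13  [S.fin - 9]
5. n4.acc = 9  [terminal]
6. n5.wid = "xm"  [terminal]
7. n3.fin = false  [false]
8. n3.key = -2  [len(e.wid) - 4]
9. n3.wid = 18  [A.mk * 2 - 8]
10. n6.mk = 6  [A₀.wid * -2 + 42]
11. n7.cnt = -5  [terminal]
12. n8.cnt = false  [terminal]
13. n6.fin = false  [f.cnt == true]
14. n6.key = -9  [A.mk * 3 - 27]
15. n6.wid = -3  [(if f.cnt then A.mk else c.cnt) + 2]
16. n10.depth = -9  [terminal]
17. n11.cnt = -9  [terminal]
18. n12.cnt = true  [terminal]
19. n9.lab = false  [f.cnt == false]
20. n9.lim = true  [true]
21. n9.ok = true  [c.cnt > -10]
22. n9.val = "uy"  ["uy"]
23. n2.wid = true  [A₀.wid > 17]
24. n2.lim = true  [A₀.key > -3]
25. n2.idx = "ruy"  ["r" ++ B.val]
26. n0.wid = true  [S₁.wid == true]
27. n0.lim = false  [S₁.lim == false]
28. n0.idx = "qrruy"  [e.wid ++ S₁.idx]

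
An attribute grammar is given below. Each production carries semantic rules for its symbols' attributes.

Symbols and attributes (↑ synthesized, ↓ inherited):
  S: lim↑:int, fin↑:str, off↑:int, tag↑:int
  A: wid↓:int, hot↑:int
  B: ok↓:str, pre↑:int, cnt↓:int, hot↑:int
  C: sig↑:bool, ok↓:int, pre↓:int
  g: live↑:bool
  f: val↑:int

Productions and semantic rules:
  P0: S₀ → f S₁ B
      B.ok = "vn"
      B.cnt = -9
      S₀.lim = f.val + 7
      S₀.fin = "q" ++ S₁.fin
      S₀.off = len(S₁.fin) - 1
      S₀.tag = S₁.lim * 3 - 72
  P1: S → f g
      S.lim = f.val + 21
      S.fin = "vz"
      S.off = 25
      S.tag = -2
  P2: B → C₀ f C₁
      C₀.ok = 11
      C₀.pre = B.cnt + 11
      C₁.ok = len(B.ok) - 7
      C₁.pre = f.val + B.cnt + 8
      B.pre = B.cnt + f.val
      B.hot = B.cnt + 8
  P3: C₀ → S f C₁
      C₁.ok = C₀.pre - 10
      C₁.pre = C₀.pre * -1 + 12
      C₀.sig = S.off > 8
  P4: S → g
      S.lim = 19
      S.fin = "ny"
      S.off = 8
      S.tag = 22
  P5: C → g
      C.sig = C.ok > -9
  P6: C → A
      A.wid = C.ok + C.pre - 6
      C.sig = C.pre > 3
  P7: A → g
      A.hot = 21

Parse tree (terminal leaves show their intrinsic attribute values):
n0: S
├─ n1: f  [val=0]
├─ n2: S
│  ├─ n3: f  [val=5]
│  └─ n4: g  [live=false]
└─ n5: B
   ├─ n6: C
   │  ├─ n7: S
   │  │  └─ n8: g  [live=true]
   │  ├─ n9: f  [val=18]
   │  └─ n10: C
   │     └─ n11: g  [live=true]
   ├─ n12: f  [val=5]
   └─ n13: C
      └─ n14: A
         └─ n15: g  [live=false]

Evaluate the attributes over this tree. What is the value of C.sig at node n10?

1. n1.val = 0  [terminal]
2. n3.val = 5  [terminal]
3. n4.live = false  [terminal]
4. n2.lim = 26  [f.val + 21]
5. n2.fin = "vz"  ["vz"]
6. n2.off = 25  [25]
7. n2.tag = -2  [-2]
8. n5.ok = "vn"  ["vn"]
9. n5.cnt = -9  [-9]
10. n6.ok = 11  [11]
11. n6.pre = 2  [B.cnt + 11]
12. n8.live = true  [terminal]
13. n7.lim = 19  [19]
14. n7.fin = "ny"  ["ny"]
15. n7.off = 8  [8]
16. n7.tag = 22  [22]
17. n9.val = 18  [terminal]
18. n10.ok = -8  [C₀.pre - 10]
19. n10.pre = 10  [C₀.pre * -1 + 12]
20. n11.live = true  [terminal]
21. n10.sig = true  [C.ok > -9]
22. n6.sig = false  [S.off > 8]
23. n12.val = 5  [terminal]
24. n13.ok = -5  [len(B.ok) - 7]
25. n13.pre = 4  [f.val + B.cnt + 8]
26. n14.wid = -7  [C.ok + C.pre - 6]
27. n15.live = false  [terminal]
28. n14.hot = 21  [21]
29. n13.sig = true  [C.pre > 3]
30. n5.pre = -4  [B.cnt + f.val]
31. n5.hot = -1  [B.cnt + 8]
32. n0.lim = 7  [f.val + 7]
33. n0.fin = "qvz"  ["q" ++ S₁.fin]
34. n0.off = 1  [len(S₁.fin) - 1]
35. n0.tag = 6  [S₁.lim * 3 - 72]

true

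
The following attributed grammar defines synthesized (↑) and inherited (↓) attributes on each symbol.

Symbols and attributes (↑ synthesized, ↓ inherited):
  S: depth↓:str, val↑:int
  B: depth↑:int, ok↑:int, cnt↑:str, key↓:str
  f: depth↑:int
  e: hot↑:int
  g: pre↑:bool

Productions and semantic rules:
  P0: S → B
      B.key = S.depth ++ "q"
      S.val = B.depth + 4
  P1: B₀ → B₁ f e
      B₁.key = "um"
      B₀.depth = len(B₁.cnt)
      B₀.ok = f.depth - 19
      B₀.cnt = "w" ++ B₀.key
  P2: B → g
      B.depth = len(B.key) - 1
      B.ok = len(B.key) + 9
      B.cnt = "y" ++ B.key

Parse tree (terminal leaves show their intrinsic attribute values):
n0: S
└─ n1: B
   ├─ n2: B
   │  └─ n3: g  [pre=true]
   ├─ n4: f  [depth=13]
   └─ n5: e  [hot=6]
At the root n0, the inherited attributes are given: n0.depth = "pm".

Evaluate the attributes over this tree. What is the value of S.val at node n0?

1. n0.depth = "pm"  [given at root]
2. n1.key = "pmq"  [S.depth ++ "q"]
3. n2.key = "um"  ["um"]
4. n3.pre = true  [terminal]
5. n2.depth = 1  [len(B.key) - 1]
6. n2.ok = 11  [len(B.key) + 9]
7. n2.cnt = "yum"  ["y" ++ B.key]
8. n4.depth = 13  [terminal]
9. n5.hot = 6  [terminal]
10. n1.depth = 3  [len(B₁.cnt)]
11. n1.ok = -6  [f.depth - 19]
12. n1.cnt = "wpmq"  ["w" ++ B₀.key]
13. n0.val = 7  [B.depth + 4]

7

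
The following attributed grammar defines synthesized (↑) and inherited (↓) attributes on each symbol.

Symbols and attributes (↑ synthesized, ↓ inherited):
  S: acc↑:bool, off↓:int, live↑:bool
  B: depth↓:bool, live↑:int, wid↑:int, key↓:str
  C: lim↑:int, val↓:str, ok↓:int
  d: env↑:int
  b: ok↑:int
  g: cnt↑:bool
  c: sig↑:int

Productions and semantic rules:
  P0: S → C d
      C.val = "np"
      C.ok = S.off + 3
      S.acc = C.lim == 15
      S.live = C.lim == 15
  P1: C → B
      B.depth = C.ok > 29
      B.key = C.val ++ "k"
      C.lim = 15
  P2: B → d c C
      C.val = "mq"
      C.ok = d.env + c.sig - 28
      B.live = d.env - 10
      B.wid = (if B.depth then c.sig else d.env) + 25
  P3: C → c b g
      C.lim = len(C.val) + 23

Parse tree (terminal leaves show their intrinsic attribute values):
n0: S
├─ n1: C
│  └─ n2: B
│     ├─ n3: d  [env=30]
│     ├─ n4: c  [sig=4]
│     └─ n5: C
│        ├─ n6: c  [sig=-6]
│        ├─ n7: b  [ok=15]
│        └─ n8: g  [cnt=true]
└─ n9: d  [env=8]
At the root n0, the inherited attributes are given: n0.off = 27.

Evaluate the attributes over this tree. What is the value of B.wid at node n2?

1. n0.off = 27  [given at root]
2. n1.val = "np"  ["np"]
3. n1.ok = 30  [S.off + 3]
4. n2.depth = true  [C.ok > 29]
5. n2.key = "npk"  [C.val ++ "k"]
6. n3.env = 30  [terminal]
7. n4.sig = 4  [terminal]
8. n5.val = "mq"  ["mq"]
9. n5.ok = 6  [d.env + c.sig - 28]
10. n6.sig = -6  [terminal]
11. n7.ok = 15  [terminal]
12. n8.cnt = true  [terminal]
13. n5.lim = 25  [len(C.val) + 23]
14. n2.live = 20  [d.env - 10]
15. n2.wid = 29  [(if B.depth then c.sig else d.env) + 25]
16. n1.lim = 15  [15]
17. n9.env = 8  [terminal]
18. n0.acc = true  [C.lim == 15]
19. n0.live = true  [C.lim == 15]

29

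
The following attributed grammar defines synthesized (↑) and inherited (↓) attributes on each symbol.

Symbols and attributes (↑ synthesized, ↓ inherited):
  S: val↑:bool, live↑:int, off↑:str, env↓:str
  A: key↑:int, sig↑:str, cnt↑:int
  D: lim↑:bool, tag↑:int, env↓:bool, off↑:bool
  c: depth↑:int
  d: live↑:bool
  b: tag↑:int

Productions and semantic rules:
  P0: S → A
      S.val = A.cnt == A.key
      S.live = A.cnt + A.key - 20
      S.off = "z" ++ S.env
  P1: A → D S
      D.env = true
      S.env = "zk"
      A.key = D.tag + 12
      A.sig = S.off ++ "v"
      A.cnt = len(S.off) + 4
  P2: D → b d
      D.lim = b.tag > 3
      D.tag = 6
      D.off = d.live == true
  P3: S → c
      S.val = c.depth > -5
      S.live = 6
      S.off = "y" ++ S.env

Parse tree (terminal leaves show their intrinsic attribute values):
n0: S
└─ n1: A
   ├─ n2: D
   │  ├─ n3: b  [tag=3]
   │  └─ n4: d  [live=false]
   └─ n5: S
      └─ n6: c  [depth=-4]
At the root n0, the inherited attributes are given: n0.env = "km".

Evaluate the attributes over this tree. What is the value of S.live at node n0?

5

1. n0.env = "km"  [given at root]
2. n2.env = true  [true]
3. n3.tag = 3  [terminal]
4. n4.live = false  [terminal]
5. n2.lim = false  [b.tag > 3]
6. n2.tag = 6  [6]
7. n2.off = false  [d.live == true]
8. n5.env = "zk"  ["zk"]
9. n6.depth = -4  [terminal]
10. n5.val = true  [c.depth > -5]
11. n5.live = 6  [6]
12. n5.off = "yzk"  ["y" ++ S.env]
13. n1.key = 18  [D.tag + 12]
14. n1.sig = "yzkv"  [S.off ++ "v"]
15. n1.cnt = 7  [len(S.off) + 4]
16. n0.val = false  [A.cnt == A.key]
17. n0.live = 5  [A.cnt + A.key - 20]
18. n0.off = "zkm"  ["z" ++ S.env]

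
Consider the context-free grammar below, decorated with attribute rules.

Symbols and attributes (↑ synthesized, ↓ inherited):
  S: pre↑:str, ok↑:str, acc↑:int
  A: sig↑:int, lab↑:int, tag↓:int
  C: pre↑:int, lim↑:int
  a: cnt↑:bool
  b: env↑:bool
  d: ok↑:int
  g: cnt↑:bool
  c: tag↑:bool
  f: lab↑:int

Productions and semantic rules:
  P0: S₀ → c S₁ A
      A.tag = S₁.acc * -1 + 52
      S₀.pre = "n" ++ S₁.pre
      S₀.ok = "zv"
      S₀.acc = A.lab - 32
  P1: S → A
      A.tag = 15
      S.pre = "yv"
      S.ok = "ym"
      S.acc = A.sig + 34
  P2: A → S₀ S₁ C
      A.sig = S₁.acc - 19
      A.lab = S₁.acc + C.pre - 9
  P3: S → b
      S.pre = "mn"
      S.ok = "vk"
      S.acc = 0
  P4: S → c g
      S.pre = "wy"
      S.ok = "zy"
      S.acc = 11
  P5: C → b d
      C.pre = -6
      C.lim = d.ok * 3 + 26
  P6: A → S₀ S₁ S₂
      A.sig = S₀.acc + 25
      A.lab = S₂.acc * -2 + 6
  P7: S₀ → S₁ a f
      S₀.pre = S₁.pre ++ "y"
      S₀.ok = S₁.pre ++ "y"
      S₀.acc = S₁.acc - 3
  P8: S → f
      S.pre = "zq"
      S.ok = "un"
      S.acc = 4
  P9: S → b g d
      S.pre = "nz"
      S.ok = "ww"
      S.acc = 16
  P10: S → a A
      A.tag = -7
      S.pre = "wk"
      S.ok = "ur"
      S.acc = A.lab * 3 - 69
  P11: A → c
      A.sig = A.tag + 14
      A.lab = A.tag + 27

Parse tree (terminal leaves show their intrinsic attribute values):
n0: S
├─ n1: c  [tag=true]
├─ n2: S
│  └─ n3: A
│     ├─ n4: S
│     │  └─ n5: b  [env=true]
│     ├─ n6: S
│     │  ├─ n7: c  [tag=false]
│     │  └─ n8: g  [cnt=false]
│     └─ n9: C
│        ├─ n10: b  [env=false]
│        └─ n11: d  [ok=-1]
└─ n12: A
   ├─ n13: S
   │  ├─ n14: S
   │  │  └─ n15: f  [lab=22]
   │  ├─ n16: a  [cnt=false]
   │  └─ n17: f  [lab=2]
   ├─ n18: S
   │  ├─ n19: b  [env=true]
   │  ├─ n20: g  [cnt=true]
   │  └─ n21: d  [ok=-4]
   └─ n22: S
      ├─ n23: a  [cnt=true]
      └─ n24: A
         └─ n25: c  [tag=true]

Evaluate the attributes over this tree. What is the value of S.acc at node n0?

-8

1. n1.tag = true  [terminal]
2. n3.tag = 15  [15]
3. n5.env = true  [terminal]
4. n4.pre = "mn"  ["mn"]
5. n4.ok = "vk"  ["vk"]
6. n4.acc = 0  [0]
7. n7.tag = false  [terminal]
8. n8.cnt = false  [terminal]
9. n6.pre = "wy"  ["wy"]
10. n6.ok = "zy"  ["zy"]
11. n6.acc = 11  [11]
12. n10.env = false  [terminal]
13. n11.ok = -1  [terminal]
14. n9.pre = -6  [-6]
15. n9.lim = 23  [d.ok * 3 + 26]
16. n3.sig = -8  [S₁.acc - 19]
17. n3.lab = -4  [S₁.acc + C.pre - 9]
18. n2.pre = "yv"  ["yv"]
19. n2.ok = "ym"  ["ym"]
20. n2.acc = 26  [A.sig + 34]
21. n12.tag = 26  [S₁.acc * -1 + 52]
22. n15.lab = 22  [terminal]
23. n14.pre = "zq"  ["zq"]
24. n14.ok = "un"  ["un"]
25. n14.acc = 4  [4]
26. n16.cnt = false  [terminal]
27. n17.lab = 2  [terminal]
28. n13.pre = "zqy"  [S₁.pre ++ "y"]
29. n13.ok = "zqy"  [S₁.pre ++ "y"]
30. n13.acc = 1  [S₁.acc - 3]
31. n19.env = true  [terminal]
32. n20.cnt = true  [terminal]
33. n21.ok = -4  [terminal]
34. n18.pre = "nz"  ["nz"]
35. n18.ok = "ww"  ["ww"]
36. n18.acc = 16  [16]
37. n23.cnt = true  [terminal]
38. n24.tag = -7  [-7]
39. n25.tag = true  [terminal]
40. n24.sig = 7  [A.tag + 14]
41. n24.lab = 20  [A.tag + 27]
42. n22.pre = "wk"  ["wk"]
43. n22.ok = "ur"  ["ur"]
44. n22.acc = -9  [A.lab * 3 - 69]
45. n12.sig = 26  [S₀.acc + 25]
46. n12.lab = 24  [S₂.acc * -2 + 6]
47. n0.pre = "nyv"  ["n" ++ S₁.pre]
48. n0.ok = "zv"  ["zv"]
49. n0.acc = -8  [A.lab - 32]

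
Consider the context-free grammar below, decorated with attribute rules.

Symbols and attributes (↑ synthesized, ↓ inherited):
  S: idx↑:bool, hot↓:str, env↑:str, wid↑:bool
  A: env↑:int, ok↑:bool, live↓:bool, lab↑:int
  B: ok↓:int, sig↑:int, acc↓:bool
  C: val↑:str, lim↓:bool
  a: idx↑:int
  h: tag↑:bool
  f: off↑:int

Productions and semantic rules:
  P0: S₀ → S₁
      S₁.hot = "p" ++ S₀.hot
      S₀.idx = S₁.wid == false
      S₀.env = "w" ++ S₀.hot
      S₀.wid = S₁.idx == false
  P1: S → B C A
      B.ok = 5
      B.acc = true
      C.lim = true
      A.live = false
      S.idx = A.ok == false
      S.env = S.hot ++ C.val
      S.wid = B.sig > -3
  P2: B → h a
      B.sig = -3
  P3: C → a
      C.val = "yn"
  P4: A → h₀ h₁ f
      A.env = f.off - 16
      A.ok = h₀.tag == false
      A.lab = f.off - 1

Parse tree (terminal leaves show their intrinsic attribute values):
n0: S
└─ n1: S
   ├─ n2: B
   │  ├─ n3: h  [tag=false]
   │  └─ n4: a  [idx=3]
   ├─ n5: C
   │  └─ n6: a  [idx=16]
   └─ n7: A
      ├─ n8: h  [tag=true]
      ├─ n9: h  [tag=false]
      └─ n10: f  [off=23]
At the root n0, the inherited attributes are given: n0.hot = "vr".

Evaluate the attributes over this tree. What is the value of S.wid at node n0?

false

1. n0.hot = "vr"  [given at root]
2. n1.hot = "pvr"  ["p" ++ S₀.hot]
3. n2.ok = 5  [5]
4. n2.acc = true  [true]
5. n3.tag = false  [terminal]
6. n4.idx = 3  [terminal]
7. n2.sig = -3  [-3]
8. n5.lim = true  [true]
9. n6.idx = 16  [terminal]
10. n5.val = "yn"  ["yn"]
11. n7.live = false  [false]
12. n8.tag = true  [terminal]
13. n9.tag = false  [terminal]
14. n10.off = 23  [terminal]
15. n7.env = 7  [f.off - 16]
16. n7.ok = false  [h₀.tag == false]
17. n7.lab = 22  [f.off - 1]
18. n1.idx = true  [A.ok == false]
19. n1.env = "pvryn"  [S.hot ++ C.val]
20. n1.wid = false  [B.sig > -3]
21. n0.idx = true  [S₁.wid == false]
22. n0.env = "wvr"  ["w" ++ S₀.hot]
23. n0.wid = false  [S₁.idx == false]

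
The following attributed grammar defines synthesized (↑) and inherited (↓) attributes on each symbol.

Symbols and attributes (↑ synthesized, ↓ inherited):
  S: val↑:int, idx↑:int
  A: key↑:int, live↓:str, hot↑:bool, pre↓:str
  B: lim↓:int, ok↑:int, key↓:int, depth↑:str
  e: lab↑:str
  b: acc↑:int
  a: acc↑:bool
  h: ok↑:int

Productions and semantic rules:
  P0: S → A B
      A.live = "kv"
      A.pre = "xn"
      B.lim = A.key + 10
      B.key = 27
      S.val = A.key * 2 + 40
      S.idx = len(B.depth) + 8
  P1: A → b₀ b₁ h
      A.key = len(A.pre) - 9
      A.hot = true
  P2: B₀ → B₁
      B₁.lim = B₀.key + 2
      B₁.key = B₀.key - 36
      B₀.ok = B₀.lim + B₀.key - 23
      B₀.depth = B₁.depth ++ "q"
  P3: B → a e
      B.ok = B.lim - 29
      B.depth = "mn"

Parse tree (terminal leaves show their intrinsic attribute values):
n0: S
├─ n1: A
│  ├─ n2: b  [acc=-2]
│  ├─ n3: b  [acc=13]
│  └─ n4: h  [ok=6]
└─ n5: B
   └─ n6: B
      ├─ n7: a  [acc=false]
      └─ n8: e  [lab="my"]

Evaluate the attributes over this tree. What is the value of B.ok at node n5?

1. n1.live = "kv"  ["kv"]
2. n1.pre = "xn"  ["xn"]
3. n2.acc = -2  [terminal]
4. n3.acc = 13  [terminal]
5. n4.ok = 6  [terminal]
6. n1.key = -7  [len(A.pre) - 9]
7. n1.hot = true  [true]
8. n5.lim = 3  [A.key + 10]
9. n5.key = 27  [27]
10. n6.lim = 29  [B₀.key + 2]
11. n6.key = -9  [B₀.key - 36]
12. n7.acc = false  [terminal]
13. n8.lab = "my"  [terminal]
14. n6.ok = 0  [B.lim - 29]
15. n6.depth = "mn"  ["mn"]
16. n5.ok = 7  [B₀.lim + B₀.key - 23]
17. n5.depth = "mnq"  [B₁.depth ++ "q"]
18. n0.val = 26  [A.key * 2 + 40]
19. n0.idx = 11  [len(B.depth) + 8]

7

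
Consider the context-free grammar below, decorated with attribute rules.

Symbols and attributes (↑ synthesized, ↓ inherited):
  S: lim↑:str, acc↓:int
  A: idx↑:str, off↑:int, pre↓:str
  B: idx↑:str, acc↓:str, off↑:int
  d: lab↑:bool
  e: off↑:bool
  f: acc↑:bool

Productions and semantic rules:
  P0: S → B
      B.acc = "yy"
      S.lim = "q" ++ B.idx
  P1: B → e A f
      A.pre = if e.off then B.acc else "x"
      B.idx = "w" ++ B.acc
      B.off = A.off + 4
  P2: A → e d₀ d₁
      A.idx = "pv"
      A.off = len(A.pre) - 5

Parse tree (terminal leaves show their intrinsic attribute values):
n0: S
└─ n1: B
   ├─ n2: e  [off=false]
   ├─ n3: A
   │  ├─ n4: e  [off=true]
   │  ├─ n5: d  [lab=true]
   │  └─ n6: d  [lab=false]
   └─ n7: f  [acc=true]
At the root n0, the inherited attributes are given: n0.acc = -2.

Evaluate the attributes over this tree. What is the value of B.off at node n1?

0

1. n0.acc = -2  [given at root]
2. n1.acc = "yy"  ["yy"]
3. n2.off = false  [terminal]
4. n3.pre = "x"  [if e.off then B.acc else "x"]
5. n4.off = true  [terminal]
6. n5.lab = true  [terminal]
7. n6.lab = false  [terminal]
8. n3.idx = "pv"  ["pv"]
9. n3.off = -4  [len(A.pre) - 5]
10. n7.acc = true  [terminal]
11. n1.idx = "wyy"  ["w" ++ B.acc]
12. n1.off = 0  [A.off + 4]
13. n0.lim = "qwyy"  ["q" ++ B.idx]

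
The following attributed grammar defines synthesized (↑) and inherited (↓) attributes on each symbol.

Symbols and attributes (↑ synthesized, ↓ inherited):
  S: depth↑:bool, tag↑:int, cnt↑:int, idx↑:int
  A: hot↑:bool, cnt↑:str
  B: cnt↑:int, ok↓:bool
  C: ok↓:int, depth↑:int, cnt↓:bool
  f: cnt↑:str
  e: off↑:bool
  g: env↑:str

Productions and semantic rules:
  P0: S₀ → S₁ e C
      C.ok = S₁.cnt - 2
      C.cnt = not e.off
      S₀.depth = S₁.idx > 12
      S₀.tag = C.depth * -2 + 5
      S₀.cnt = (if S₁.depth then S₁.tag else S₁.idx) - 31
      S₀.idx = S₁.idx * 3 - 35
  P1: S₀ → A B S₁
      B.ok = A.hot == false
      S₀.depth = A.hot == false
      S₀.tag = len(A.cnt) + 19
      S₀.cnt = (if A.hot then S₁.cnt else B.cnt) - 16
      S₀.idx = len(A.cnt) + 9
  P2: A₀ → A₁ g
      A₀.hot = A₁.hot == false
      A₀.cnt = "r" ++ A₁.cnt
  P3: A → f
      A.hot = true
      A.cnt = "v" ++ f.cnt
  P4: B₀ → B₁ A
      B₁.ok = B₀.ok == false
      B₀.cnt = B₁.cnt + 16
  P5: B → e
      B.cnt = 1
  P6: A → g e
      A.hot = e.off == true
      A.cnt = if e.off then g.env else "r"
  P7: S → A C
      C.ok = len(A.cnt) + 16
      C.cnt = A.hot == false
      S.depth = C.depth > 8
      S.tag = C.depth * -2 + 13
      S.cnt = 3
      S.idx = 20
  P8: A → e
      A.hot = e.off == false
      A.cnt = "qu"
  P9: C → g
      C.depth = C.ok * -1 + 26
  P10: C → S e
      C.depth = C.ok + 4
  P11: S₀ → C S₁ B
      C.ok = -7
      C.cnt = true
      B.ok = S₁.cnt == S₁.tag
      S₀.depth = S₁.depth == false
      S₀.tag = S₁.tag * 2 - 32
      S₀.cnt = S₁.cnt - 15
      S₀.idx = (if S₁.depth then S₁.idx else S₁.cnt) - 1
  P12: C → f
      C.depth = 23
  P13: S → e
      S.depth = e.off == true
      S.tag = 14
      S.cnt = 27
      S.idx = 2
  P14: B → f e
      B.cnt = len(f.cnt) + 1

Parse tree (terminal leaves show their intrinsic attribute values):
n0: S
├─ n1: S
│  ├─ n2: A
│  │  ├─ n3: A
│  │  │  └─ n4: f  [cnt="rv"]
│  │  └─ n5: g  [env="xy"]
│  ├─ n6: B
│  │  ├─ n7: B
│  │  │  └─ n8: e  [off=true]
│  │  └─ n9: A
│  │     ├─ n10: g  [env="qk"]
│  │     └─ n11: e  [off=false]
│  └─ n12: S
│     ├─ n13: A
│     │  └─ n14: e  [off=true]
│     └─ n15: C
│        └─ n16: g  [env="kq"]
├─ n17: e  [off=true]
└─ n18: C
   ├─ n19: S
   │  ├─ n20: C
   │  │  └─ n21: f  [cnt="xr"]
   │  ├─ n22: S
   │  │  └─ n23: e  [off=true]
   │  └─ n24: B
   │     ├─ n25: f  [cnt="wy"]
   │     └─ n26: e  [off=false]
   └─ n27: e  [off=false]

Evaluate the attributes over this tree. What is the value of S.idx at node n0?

1. n4.cnt = "rv"  [terminal]
2. n3.hot = true  [true]
3. n3.cnt = "vrv"  ["v" ++ f.cnt]
4. n5.env = "xy"  [terminal]
5. n2.hot = false  [A₁.hot == false]
6. n2.cnt = "rvrv"  ["r" ++ A₁.cnt]
7. n6.ok = true  [A.hot == false]
8. n7.ok = false  [B₀.ok == false]
9. n8.off = true  [terminal]
10. n7.cnt = 1  [1]
11. n10.env = "qk"  [terminal]
12. n11.off = false  [terminal]
13. n9.hot = false  [e.off == true]
14. n9.cnt = "r"  [if e.off then g.env else "r"]
15. n6.cnt = 17  [B₁.cnt + 16]
16. n14.off = true  [terminal]
17. n13.hot = false  [e.off == false]
18. n13.cnt = "qu"  ["qu"]
19. n15.ok = 18  [len(A.cnt) + 16]
20. n15.cnt = true  [A.hot == false]
21. n16.env = "kq"  [terminal]
22. n15.depth = 8  [C.ok * -1 + 26]
23. n12.depth = false  [C.depth > 8]
24. n12.tag = -3  [C.depth * -2 + 13]
25. n12.cnt = 3  [3]
26. n12.idx = 20  [20]
27. n1.depth = true  [A.hot == false]
28. n1.tag = 23  [len(A.cnt) + 19]
29. n1.cnt = 1  [(if A.hot then S₁.cnt else B.cnt) - 16]
30. n1.idx = 13  [len(A.cnt) + 9]
31. n17.off = true  [terminal]
32. n18.ok = -1  [S₁.cnt - 2]
33. n18.cnt = false  [not e.off]
34. n20.ok = -7  [-7]
35. n20.cnt = true  [true]
36. n21.cnt = "xr"  [terminal]
37. n20.depth = 23  [23]
38. n23.off = true  [terminal]
39. n22.depth = true  [e.off == true]
40. n22.tag = 14  [14]
41. n22.cnt = 27  [27]
42. n22.idx = 2  [2]
43. n24.ok = false  [S₁.cnt == S₁.tag]
44. n25.cnt = "wy"  [terminal]
45. n26.off = false  [terminal]
46. n24.cnt = 3  [len(f.cnt) + 1]
47. n19.depth = false  [S₁.depth == false]
48. n19.tag = -4  [S₁.tag * 2 - 32]
49. n19.cnt = 12  [S₁.cnt - 15]
50. n19.idx = 1  [(if S₁.depth then S₁.idx else S₁.cnt) - 1]
51. n27.off = false  [terminal]
52. n18.depth = 3  [C.ok + 4]
53. n0.depth = true  [S₁.idx > 12]
54. n0.tag = -1  [C.depth * -2 + 5]
55. n0.cnt = -8  [(if S₁.depth then S₁.tag else S₁.idx) - 31]
56. n0.idx = 4  [S₁.idx * 3 - 35]

4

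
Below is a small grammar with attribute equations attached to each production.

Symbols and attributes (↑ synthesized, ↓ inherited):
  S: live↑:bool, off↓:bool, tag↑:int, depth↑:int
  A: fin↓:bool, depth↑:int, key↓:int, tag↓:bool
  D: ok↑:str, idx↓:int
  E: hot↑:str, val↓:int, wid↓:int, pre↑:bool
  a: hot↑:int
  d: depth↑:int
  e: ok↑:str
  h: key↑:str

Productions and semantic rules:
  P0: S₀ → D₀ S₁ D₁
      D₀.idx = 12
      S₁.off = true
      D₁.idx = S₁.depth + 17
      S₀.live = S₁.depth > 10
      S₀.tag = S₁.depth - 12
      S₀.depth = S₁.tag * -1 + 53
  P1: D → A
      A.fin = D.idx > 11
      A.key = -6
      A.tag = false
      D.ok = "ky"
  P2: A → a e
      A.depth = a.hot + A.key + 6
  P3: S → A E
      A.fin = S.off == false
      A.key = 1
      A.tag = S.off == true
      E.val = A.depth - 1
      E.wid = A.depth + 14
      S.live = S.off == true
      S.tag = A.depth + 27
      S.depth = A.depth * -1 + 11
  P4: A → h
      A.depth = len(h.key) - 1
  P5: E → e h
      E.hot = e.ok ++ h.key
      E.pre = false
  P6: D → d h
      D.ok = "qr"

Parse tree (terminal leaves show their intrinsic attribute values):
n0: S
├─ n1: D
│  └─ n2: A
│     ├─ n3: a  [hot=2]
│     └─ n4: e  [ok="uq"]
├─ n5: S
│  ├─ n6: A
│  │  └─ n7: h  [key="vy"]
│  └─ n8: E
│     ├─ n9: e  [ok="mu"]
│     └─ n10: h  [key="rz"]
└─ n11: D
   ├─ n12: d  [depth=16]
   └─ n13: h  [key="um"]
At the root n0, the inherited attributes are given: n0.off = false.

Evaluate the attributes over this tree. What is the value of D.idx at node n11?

1. n0.off = false  [given at root]
2. n1.idx = 12  [12]
3. n2.fin = true  [D.idx > 11]
4. n2.key = -6  [-6]
5. n2.tag = false  [false]
6. n3.hot = 2  [terminal]
7. n4.ok = "uq"  [terminal]
8. n2.depth = 2  [a.hot + A.key + 6]
9. n1.ok = "ky"  ["ky"]
10. n5.off = true  [true]
11. n6.fin = false  [S.off == false]
12. n6.key = 1  [1]
13. n6.tag = true  [S.off == true]
14. n7.key = "vy"  [terminal]
15. n6.depth = 1  [len(h.key) - 1]
16. n8.val = 0  [A.depth - 1]
17. n8.wid = 15  [A.depth + 14]
18. n9.ok = "mu"  [terminal]
19. n10.key = "rz"  [terminal]
20. n8.hot = "murz"  [e.ok ++ h.key]
21. n8.pre = false  [false]
22. n5.live = true  [S.off == true]
23. n5.tag = 28  [A.depth + 27]
24. n5.depth = 10  [A.depth * -1 + 11]
25. n11.idx = 27  [S₁.depth + 17]
26. n12.depth = 16  [terminal]
27. n13.key = "um"  [terminal]
28. n11.ok = "qr"  ["qr"]
29. n0.live = false  [S₁.depth > 10]
30. n0.tag = -2  [S₁.depth - 12]
31. n0.depth = 25  [S₁.tag * -1 + 53]

27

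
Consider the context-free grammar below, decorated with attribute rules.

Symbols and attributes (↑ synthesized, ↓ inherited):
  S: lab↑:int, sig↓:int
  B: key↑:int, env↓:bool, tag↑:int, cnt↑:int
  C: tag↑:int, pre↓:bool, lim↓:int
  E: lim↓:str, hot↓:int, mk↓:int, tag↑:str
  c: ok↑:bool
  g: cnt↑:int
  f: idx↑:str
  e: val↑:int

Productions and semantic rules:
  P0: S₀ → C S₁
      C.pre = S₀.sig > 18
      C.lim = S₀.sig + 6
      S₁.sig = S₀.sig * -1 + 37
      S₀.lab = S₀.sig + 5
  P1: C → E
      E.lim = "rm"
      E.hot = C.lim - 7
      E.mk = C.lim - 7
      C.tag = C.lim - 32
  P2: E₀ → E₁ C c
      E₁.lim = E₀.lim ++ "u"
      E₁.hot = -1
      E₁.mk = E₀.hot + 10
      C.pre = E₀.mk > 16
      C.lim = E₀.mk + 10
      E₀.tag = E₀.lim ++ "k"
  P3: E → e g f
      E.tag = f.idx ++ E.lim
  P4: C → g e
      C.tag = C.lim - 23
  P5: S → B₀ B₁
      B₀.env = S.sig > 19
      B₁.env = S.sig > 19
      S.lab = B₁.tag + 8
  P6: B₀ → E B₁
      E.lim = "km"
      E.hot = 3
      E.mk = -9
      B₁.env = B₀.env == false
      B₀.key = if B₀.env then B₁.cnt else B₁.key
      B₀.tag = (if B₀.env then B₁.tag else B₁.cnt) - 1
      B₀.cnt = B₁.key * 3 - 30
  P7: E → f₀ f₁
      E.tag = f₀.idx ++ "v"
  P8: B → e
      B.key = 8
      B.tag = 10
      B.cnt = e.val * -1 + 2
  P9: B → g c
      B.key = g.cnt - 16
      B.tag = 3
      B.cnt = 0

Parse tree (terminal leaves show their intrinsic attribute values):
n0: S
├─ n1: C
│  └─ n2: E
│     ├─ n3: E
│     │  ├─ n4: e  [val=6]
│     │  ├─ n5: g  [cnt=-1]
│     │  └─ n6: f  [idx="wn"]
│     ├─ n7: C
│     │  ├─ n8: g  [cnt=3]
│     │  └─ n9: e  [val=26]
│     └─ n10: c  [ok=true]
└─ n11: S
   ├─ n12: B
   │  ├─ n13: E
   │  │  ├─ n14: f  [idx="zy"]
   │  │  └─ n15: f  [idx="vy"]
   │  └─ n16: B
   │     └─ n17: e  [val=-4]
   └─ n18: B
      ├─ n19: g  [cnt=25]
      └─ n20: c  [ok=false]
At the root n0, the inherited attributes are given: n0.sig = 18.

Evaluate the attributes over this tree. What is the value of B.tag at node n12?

1. n0.sig = 18  [given at root]
2. n1.pre = false  [S₀.sig > 18]
3. n1.lim = 24  [S₀.sig + 6]
4. n2.lim = "rm"  ["rm"]
5. n2.hot = 17  [C.lim - 7]
6. n2.mk = 17  [C.lim - 7]
7. n3.lim = "rmu"  [E₀.lim ++ "u"]
8. n3.hot = -1  [-1]
9. n3.mk = 27  [E₀.hot + 10]
10. n4.val = 6  [terminal]
11. n5.cnt = -1  [terminal]
12. n6.idx = "wn"  [terminal]
13. n3.tag = "wnrmu"  [f.idx ++ E.lim]
14. n7.pre = true  [E₀.mk > 16]
15. n7.lim = 27  [E₀.mk + 10]
16. n8.cnt = 3  [terminal]
17. n9.val = 26  [terminal]
18. n7.tag = 4  [C.lim - 23]
19. n10.ok = true  [terminal]
20. n2.tag = "rmk"  [E₀.lim ++ "k"]
21. n1.tag = -8  [C.lim - 32]
22. n11.sig = 19  [S₀.sig * -1 + 37]
23. n12.env = false  [S.sig > 19]
24. n13.lim = "km"  ["km"]
25. n13.hot = 3  [3]
26. n13.mk = -9  [-9]
27. n14.idx = "zy"  [terminal]
28. n15.idx = "vy"  [terminal]
29. n13.tag = "zyv"  [f₀.idx ++ "v"]
30. n16.env = true  [B₀.env == false]
31. n17.val = -4  [terminal]
32. n16.key = 8  [8]
33. n16.tag = 10  [10]
34. n16.cnt = 6  [e.val * -1 + 2]
35. n12.key = 8  [if B₀.env then B₁.cnt else B₁.key]
36. n12.tag = 5  [(if B₀.env then B₁.tag else B₁.cnt) - 1]
37. n12.cnt = -6  [B₁.key * 3 - 30]
38. n18.env = false  [S.sig > 19]
39. n19.cnt = 25  [terminal]
40. n20.ok = false  [terminal]
41. n18.key = 9  [g.cnt - 16]
42. n18.tag = 3  [3]
43. n18.cnt = 0  [0]
44. n11.lab = 11  [B₁.tag + 8]
45. n0.lab = 23  [S₀.sig + 5]

5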